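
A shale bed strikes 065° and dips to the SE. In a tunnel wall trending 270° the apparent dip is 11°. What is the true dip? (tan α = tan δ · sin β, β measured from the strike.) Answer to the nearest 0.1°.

The section is 25° from the strike.
tan(true dip) = tan 11° / sin 25° = 0.4599
true dip = arctan 0.4599 = 24.70°

24.7°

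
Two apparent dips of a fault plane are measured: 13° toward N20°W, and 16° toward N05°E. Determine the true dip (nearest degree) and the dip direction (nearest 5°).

true dip 16°, dip direction 020°

Each apparent-dip line lies in the plane. As unit vectors (x east, y north, z up), v₁ plunges 13°→N20°W and v₂ plunges 16°→N05°E.
Cross product v₁ × v₂ gives the pole to the plane: n ∝ (0.037, 0.111, 0.396).
True dip = arccos(n_z / |n|) = arccos(0.9592) = 16.4°.
Dip direction = azimuth of (n_x, n_y) = atan2(0.037, 0.111) = 18°.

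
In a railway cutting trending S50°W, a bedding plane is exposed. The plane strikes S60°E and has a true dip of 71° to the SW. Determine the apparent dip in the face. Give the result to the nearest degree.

The section lies 70° from the strike.
tan(apparent dip) = tan 71° · sin 70° = 2.7291
α = arctan(2.7291) = 69.88°

70°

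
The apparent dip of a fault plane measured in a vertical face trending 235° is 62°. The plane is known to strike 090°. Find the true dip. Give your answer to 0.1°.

73.0°

The section is 35° from the strike.
tan(true dip) = tan 62° / sin 35° = 3.2789
true dip = arctan 3.2789 = 73.04°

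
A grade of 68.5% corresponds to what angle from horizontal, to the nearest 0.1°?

34.4°

tan θ = 68.5/100 = 0.6850
θ = arctan(0.6850) = 34.41°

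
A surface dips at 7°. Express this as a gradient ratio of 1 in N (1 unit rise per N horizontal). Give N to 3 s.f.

1 in 8.14

1 : N means tan θ = 1/N, so N = 1/tan 7° = 1/0.1228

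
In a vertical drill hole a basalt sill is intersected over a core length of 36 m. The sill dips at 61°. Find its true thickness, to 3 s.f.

True thickness t = h · cos(dip) = 36 × cos 61°
t = 36 × 0.4848 = 17.453 m

17.5 m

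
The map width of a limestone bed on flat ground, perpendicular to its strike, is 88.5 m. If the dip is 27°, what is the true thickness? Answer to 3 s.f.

True thickness t = w · sin(dip) = 88.5 × sin 27°
t = 88.5 × 0.4540 = 40.178 m

40.2 m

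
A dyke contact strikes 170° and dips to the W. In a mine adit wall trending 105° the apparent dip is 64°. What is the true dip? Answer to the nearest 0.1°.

β = acute angle between strike 170° and section 105° = 65°.
tan(true dip) = tan 64° / sin 65° = 2.2623
true dip = arctan 2.2623 = 66.15°

66.2°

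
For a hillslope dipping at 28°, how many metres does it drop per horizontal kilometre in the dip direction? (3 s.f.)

drop per km = 1000 × tan 28° = 1000 × 0.5317

532 m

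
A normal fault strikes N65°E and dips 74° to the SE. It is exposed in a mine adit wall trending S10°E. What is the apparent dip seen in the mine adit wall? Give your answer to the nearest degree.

73°

Angle between strike (N65°E) and section (S10°E): β = 75°.
tan α = tan 74° × sin 75° = 3.4874 × 0.9659 = 3.3686
α = arctan(3.3686) = 73.47°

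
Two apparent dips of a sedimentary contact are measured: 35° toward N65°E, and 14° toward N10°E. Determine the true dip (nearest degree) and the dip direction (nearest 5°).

Each apparent-dip line lies in the plane. As unit vectors (x east, y north, z up), v₁ plunges 35°→N65°E and v₂ plunges 14°→N10°E.
Cross product v₁ × v₂ gives the pole to the plane: n ∝ (0.464, 0.083, 0.651).
True dip = arccos(n_z / |n|) = arccos(0.8098) = 35.9°.
Dip direction = azimuth of (n_x, n_y) = atan2(0.464, 0.083) = 80°.

true dip 36°, dip direction 080°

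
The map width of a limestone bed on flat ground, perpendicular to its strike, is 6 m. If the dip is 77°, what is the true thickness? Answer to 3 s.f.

5.85 m

True thickness t = w · sin(dip) = 6 × sin 77°
t = 6 × 0.9744 = 5.846 m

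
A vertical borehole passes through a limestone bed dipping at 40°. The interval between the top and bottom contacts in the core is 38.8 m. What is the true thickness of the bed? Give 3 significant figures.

True thickness t = h · cos(dip) = 38.8 × cos 40°
t = 38.8 × 0.7660 = 29.723 m

29.7 m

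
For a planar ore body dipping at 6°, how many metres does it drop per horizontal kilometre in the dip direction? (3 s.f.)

105 m

drop per km = 1000 × tan 6° = 1000 × 0.1051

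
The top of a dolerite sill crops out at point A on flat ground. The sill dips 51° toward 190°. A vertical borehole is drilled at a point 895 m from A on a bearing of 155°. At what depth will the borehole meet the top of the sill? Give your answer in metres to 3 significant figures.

905 m

The hole lies 35° from the dip direction, so the down-dip offset is 895 × cos 35° = 733.14 m.
Depth = down-dip offset × tan(dip) = 733.14 × tan 51° = 733.14 × 1.2349
Depth = 905.35 m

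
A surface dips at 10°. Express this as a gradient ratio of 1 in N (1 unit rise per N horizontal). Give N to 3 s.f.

1 : N means tan θ = 1/N, so N = 1/tan 10° = 1/0.1763

1 in 5.67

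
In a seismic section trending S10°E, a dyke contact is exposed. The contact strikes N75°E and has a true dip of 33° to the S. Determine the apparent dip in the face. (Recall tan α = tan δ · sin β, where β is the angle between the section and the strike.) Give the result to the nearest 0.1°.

Angle between strike (N75°E) and section (S10°E): β = 85°.
tan(apparent dip) = tan 33° · sin 85° = 0.6469
α = arctan(0.6469) = 32.90°

32.9°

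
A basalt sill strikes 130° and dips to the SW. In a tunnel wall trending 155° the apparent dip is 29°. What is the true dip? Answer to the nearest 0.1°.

52.7°

β = acute angle between strike 130° and section 155° = 25°.
tan(true dip) = tan 29° / sin 25° = 1.3116
δ = arctan(1.3116) = 52.68°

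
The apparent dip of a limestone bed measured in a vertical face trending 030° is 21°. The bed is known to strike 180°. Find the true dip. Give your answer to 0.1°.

The section is 30° from the strike.
tan(true dip) = tan 21° / sin 30° = 0.7677
true dip = arctan 0.7677 = 37.51°

37.5°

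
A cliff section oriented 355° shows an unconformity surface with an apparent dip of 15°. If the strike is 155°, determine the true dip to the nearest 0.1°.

38.1°

The section is 20° from the strike.
tan(true dip) = tan 15° / sin 20° = 0.7834
δ = arctan(0.7834) = 38.08°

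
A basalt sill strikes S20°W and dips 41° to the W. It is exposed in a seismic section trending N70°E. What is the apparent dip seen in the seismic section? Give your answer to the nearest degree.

The section lies 50° from the strike.
tan(apparent dip) = tan 41° · sin 50° = 0.6659
apparent dip = arctan 0.6659 = 33.66°

34°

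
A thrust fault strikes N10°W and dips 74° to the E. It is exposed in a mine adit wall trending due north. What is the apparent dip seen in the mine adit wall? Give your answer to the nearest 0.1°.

31.2°

The strike is N10°W and the section trends due north; the acute angle between them is β = 10°.
tan α = tan 74° × sin 10° = 3.4874 × 0.1736 = 0.6056
apparent dip = arctan 0.6056 = 31.20°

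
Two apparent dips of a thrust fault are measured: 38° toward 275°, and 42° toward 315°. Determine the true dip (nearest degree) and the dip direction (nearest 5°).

The two traces are lines in the plane: v₁ = (sin 275°·cos 38°, cos 275°·cos 38°, −sin 38°), v₂ = (sin 315°·cos 42°, cos 315°·cos 42°, −sin 42°).
The plane normal is n = v₁ × v₂ ∝ (-0.278, 0.202, 0.376).
tan δ = √(n_x²+n_y²)/n_z = 0.343/0.376, so δ = 42.4°.
The horizontal component of n points toward azimuth atan2(n_x, n_y) = 306°, the dip direction.

true dip 42°, dip direction 305°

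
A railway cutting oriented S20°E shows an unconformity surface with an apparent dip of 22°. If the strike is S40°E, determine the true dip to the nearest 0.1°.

β = acute angle between strike S40°E and section S20°E = 20°.
tan δ = tan α / sin β = tan 22° / sin 20° = 0.4040 / 0.3420 = 1.1813
true dip = arctan 1.1813 = 49.75°

49.8°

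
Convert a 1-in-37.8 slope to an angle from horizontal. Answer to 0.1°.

tan θ = 1/37.8 = 0.0265
θ = arctan(0.0265) = 1.52°

1.5°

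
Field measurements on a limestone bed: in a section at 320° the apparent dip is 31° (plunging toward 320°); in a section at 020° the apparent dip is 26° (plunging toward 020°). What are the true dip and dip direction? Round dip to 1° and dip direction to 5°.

true dip 33°, dip direction 340°

Represent each trace as a vector plunging at its apparent dip toward its trend (east-north-up frame): v₁ = (-0.551, 0.657, -0.515), v₂ = (0.307, 0.845, -0.438).
The plane normal is n = v₁ × v₂ ∝ (-0.147, 0.400, 0.667).
True dip = arccos(n_z / |n|) = arccos(0.8428) = 32.6°.
Dip direction = atan2(-0.147, 0.400) = 340° (azimuth of n's horizontal projection).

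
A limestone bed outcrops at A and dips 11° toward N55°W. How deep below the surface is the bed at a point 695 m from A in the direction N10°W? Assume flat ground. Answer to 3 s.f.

95.5 m

The hole lies 45° from the dip direction, so the down-dip offset is 695 × cos 45° = 491.44 m.
Depth = down-dip offset × tan(dip) = 491.44 × tan 11° = 491.44 × 0.1944
Depth = 95.53 m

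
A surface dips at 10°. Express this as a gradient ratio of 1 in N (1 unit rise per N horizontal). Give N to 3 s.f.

1 : N means tan θ = 1/N, so N = 1/tan 10° = 1/0.1763

1 in 5.67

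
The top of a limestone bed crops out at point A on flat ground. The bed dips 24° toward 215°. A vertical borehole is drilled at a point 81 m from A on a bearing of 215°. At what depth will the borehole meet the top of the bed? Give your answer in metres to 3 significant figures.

The hole is directly down-dip from the outcrop, so the down-dip offset is 81 m.
Depth = down-dip offset × tan(dip) = 81.00 × tan 24° = 81.00 × 0.4452
Depth = 36.06 m

36.1 m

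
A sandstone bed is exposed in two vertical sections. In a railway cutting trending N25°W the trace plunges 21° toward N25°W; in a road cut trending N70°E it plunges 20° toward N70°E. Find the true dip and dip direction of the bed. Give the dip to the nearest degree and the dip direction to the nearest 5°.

The two traces are lines in the plane: v₁ = (sin 335°·cos 21°, cos 335°·cos 21°, −sin 21°), v₂ = (sin 70°·cos 20°, cos 70°·cos 20°, −sin 20°).
Cross product v₁ × v₂ gives the pole to the plane: n ∝ (0.174, 0.451, 0.874).
True dip = arccos(n_z / |n|) = arccos(0.8749) = 29.0°.
Dip direction = atan2(0.174, 0.451) = 21° (azimuth of n's horizontal projection).

true dip 29°, dip direction 020°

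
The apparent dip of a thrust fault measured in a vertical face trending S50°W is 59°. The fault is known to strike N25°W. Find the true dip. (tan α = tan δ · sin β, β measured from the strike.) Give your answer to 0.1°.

59.9°

β = acute angle between strike N25°W and section S50°W = 75°.
tan δ = tan α / sin β = tan 59° / sin 75° = 1.6643 / 0.9659 = 1.7230
δ = arctan(1.7230) = 59.87°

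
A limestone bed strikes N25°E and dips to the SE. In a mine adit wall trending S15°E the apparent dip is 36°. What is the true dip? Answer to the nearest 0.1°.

β = acute angle between strike N25°E and section S15°E = 40°.
tan δ = tan α / sin β = tan 36° / sin 40° = 0.7265 / 0.6428 = 1.1303
true dip = arctan 1.1303 = 48.50°

48.5°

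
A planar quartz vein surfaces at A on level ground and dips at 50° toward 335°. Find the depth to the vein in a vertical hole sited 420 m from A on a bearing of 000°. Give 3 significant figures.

454 m

The hole lies 25° from the dip direction, so the down-dip offset is 420 × cos 25° = 380.65 m.
Depth = down-dip offset × tan(dip) = 380.65 × tan 50° = 380.65 × 1.1918
Depth = 453.64 m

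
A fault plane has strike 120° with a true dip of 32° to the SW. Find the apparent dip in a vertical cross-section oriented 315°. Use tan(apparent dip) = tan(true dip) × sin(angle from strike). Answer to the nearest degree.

The section lies 15° from the strike.
tan α = tan 32° × sin 15° = 0.6249 × 0.2588 = 0.1617
apparent dip = arctan 0.1617 = 9.19°

9°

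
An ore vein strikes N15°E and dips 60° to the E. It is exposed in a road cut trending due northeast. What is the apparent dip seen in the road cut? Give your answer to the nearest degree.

41°

Angle between strike (N15°E) and section (due northeast): β = 30°.
tan(apparent dip) = tan 60° · sin 30° = 0.8660
α = arctan(0.8660) = 40.89°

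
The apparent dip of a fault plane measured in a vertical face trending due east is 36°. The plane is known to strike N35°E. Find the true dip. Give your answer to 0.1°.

41.6°

β = acute angle between strike N35°E and section due east = 55°.
tan(true dip) = tan 36° / sin 55° = 0.8869
δ = arctan(0.8869) = 41.57°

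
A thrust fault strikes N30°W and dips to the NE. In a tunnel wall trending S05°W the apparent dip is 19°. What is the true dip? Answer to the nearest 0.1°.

31.0°

β = acute angle between strike N30°W and section S05°W = 35°.
tan δ = tan α / sin β = tan 19° / sin 35° = 0.3443 / 0.5736 = 0.6003
true dip = arctan 0.6003 = 30.98°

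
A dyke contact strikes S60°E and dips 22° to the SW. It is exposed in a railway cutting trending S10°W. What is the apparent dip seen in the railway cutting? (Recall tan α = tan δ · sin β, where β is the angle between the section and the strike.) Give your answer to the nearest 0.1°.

Angle between strike (S60°E) and section (S10°W): β = 70°.
tan α = tan 22° × sin 70° = 0.4040 × 0.9397 = 0.3797
apparent dip = arctan 0.3797 = 20.79°

20.8°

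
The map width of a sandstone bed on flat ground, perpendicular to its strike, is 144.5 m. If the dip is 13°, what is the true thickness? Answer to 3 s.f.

True thickness t = w · sin(dip) = 144.5 × sin 13°
t = 144.5 × 0.2250 = 32.505 m

32.5 m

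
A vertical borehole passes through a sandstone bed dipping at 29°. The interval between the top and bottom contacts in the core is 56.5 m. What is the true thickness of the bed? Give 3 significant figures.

49.4 m

True thickness t = h · cos(dip) = 56.5 × cos 29°
t = 56.5 × 0.8746 = 49.416 m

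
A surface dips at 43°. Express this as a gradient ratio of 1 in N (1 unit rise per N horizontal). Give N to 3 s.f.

1 in 1.07

1 : N means tan θ = 1/N, so N = 1/tan 43° = 1/0.9325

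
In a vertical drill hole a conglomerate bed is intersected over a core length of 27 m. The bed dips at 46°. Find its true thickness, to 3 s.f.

True thickness t = h · cos(dip) = 27 × cos 46°
t = 27 × 0.6947 = 18.756 m

18.8 m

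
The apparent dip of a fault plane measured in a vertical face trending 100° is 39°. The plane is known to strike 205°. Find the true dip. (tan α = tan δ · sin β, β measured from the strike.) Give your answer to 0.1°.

The section is 75° from the strike.
tan δ = tan α / sin β = tan 39° / sin 75° = 0.8098 / 0.9659 = 0.8384
δ = arctan(0.8384) = 39.97°

40.0°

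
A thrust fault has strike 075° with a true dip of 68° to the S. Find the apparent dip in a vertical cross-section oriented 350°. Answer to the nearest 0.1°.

The strike is 075° and the section trends 350°; the acute angle between them is β = 85°.
tan(apparent dip) = tan 68° · sin 85° = 2.4657
apparent dip = arctan 2.4657 = 67.92°

67.9°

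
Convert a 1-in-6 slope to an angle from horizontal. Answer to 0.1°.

9.5°

tan θ = 1/6 = 0.1667
θ = arctan(0.1667) = 9.46°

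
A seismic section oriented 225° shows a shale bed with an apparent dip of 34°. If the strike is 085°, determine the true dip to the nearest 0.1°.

46.4°

β = acute angle between strike 085° and section 225° = 40°.
tan δ = tan α / sin β = tan 34° / sin 40° = 0.6745 / 0.6428 = 1.0493
true dip = arctan 1.0493 = 46.38°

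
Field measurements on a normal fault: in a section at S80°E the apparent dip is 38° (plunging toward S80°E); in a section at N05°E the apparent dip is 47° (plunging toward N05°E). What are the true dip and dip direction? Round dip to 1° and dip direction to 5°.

Represent each trace as a vector plunging at its apparent dip toward its trend (east-north-up frame): v₁ = (0.776, -0.137, -0.616), v₂ = (0.059, 0.679, -0.731).
The plane normal is n = v₁ × v₂ ∝ (0.518, 0.531, 0.535).
True dip = arccos(n_z / |n|) = arccos(0.5851) = 54.2°.
Dip direction = atan2(0.518, 0.531) = 44° (azimuth of n's horizontal projection).

true dip 54°, dip direction 045°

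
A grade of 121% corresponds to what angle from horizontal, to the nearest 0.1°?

50.4°

tan θ = 121/100 = 1.2100
θ = arctan(1.2100) = 50.43°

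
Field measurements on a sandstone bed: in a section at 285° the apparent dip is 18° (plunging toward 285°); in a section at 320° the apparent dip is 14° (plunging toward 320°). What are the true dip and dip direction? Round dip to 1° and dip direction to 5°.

Represent each trace as a vector plunging at its apparent dip toward its trend (east-north-up frame): v₁ = (-0.919, 0.246, -0.309), v₂ = (-0.624, 0.743, -0.242).
n = v₁ × v₂ = (-0.170, 0.030, 0.529) (taken with n_z > 0).
tan δ = √(n_x²+n_y²)/n_z = 0.173/0.529, so δ = 18.1°.
Dip direction = azimuth of (n_x, n_y) = atan2(-0.170, 0.030) = 280°.

true dip 18°, dip direction 280°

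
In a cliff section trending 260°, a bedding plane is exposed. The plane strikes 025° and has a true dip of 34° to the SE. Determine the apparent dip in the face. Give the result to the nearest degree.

29°

Angle between strike (025°) and section (260°): β = 55°.
tan(apparent dip) = tan 34° · sin 55° = 0.5525
apparent dip = arctan 0.5525 = 28.92°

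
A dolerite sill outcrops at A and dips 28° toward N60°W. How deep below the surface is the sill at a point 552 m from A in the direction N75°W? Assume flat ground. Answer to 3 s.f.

284 m

The hole lies 15° from the dip direction, so the down-dip offset is 552 × cos 15° = 533.19 m.
Depth = down-dip offset × tan(dip) = 533.19 × tan 28° = 533.19 × 0.5317
Depth = 283.50 m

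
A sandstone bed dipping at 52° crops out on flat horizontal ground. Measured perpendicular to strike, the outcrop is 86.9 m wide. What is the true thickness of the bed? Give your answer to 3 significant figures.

True thickness t = w · sin(dip) = 86.9 × sin 52°
t = 86.9 × 0.7880 = 68.478 m

68.5 m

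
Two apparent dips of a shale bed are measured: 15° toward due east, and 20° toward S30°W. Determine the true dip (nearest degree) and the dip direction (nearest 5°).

Represent each trace as a vector plunging at its apparent dip toward its trend (east-north-up frame): v₁ = (0.966, 0.000, -0.259), v₂ = (-0.470, -0.814, -0.342).
The plane normal is n = v₁ × v₂ ∝ (0.211, -0.452, 0.786).
tan δ = √(n_x²+n_y²)/n_z = 0.499/0.786, so δ = 32.4°.
Dip direction = atan2(0.211, -0.452) = 155° (azimuth of n's horizontal projection).

true dip 32°, dip direction 155°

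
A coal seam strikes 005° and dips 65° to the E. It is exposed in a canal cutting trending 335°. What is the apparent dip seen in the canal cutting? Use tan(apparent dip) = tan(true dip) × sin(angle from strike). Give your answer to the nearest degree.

47°

The section lies 30° from the strike.
tan(apparent dip) = tan 65° · sin 30° = 1.0723
apparent dip = arctan 1.0723 = 47.00°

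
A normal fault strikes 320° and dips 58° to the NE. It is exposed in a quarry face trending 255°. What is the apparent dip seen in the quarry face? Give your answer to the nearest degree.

The strike is 320° and the section trends 255°; the acute angle between them is β = 65°.
tan α = tan 58° × sin 65° = 1.6003 × 0.9063 = 1.4504
α = arctan(1.4504) = 55.42°

55°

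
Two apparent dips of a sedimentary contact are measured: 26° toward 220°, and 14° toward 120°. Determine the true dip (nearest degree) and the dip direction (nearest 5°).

The two traces are lines in the plane: v₁ = (sin 220°·cos 26°, cos 220°·cos 26°, −sin 26°), v₂ = (sin 120°·cos 14°, cos 120°·cos 14°, −sin 14°).
The plane normal is n = v₁ × v₂ ∝ (-0.046, -0.508, 0.859).
True dip = arccos(n_z / |n|) = arccos(0.8597) = 30.7°.
Dip direction = azimuth of (n_x, n_y) = atan2(-0.046, -0.508) = 185°.

true dip 31°, dip direction 185°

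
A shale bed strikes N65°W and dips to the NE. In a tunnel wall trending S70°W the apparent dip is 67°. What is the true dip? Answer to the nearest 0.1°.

β = acute angle between strike N65°W and section S70°W = 45°.
tan δ = tan α / sin β = tan 67° / sin 45° = 2.3559 / 0.7071 = 3.3317
δ = arctan(3.3317) = 73.29°

73.3°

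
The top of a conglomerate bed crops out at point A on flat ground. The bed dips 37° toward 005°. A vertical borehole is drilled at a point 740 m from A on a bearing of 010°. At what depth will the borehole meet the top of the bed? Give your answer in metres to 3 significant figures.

The hole lies 5° from the dip direction, so the down-dip offset is 740 × cos 5° = 737.18 m.
Depth = down-dip offset × tan(dip) = 737.18 × tan 37° = 737.18 × 0.7536
Depth = 555.51 m

556 m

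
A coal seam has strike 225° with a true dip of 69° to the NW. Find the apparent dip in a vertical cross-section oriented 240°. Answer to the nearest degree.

The strike is 225° and the section trends 240°; the acute angle between them is β = 15°.
tan α = tan 69° × sin 15° = 2.6051 × 0.2588 = 0.6742
apparent dip = arctan 0.6742 = 33.99°

34°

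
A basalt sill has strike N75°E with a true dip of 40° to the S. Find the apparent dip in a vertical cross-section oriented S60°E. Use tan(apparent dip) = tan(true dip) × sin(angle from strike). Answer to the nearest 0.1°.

30.7°

The section lies 45° from the strike.
tan(apparent dip) = tan 40° · sin 45° = 0.5933
α = arctan(0.5933) = 30.68°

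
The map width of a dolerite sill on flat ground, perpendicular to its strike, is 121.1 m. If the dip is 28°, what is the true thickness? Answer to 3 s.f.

True thickness t = w · sin(dip) = 121.1 × sin 28°
t = 121.1 × 0.4695 = 56.853 m

56.9 m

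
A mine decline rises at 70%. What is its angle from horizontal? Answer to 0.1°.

tan θ = 70/100 = 0.7000
θ = arctan(0.7000) = 34.99°

35.0°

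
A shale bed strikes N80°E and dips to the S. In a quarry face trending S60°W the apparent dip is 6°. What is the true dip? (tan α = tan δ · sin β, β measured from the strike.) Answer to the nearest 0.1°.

17.1°

β = acute angle between strike N80°E and section S60°W = 20°.
tan(true dip) = tan 6° / sin 20° = 0.3073
true dip = arctan 0.3073 = 17.08°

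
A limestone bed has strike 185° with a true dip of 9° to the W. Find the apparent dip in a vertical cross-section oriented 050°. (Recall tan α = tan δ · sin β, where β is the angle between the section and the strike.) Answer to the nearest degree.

Angle between strike (185°) and section (050°): β = 45°.
tan(apparent dip) = tan 9° · sin 45° = 0.1120
apparent dip = arctan 0.1120 = 6.39°

6°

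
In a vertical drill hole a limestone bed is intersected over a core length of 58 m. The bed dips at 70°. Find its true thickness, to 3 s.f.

19.8 m

True thickness t = h · cos(dip) = 58 × cos 70°
t = 58 × 0.3420 = 19.837 m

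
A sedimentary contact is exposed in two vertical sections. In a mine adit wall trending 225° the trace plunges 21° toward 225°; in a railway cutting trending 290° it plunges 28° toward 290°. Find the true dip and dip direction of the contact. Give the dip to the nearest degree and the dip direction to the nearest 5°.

true dip 29°, dip direction 270°

Represent each trace as a vector plunging at its apparent dip toward its trend (east-north-up frame): v₁ = (-0.660, -0.660, -0.358), v₂ = (-0.830, 0.302, -0.469).
The plane normal is n = v₁ × v₂ ∝ (-0.418, 0.013, 0.747).
True dip = arccos(n_z / |n|) = arccos(0.8725) = 29.2°.
Dip direction = atan2(-0.418, 0.013) = 272° (azimuth of n's horizontal projection).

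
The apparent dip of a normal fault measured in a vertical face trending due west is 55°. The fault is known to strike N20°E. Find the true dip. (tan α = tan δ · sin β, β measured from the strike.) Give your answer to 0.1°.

The section is 70° from the strike.
tan δ = tan α / sin β = tan 55° / sin 70° = 1.4281 / 0.9397 = 1.5198
true dip = arctan 1.5198 = 56.66°

56.7°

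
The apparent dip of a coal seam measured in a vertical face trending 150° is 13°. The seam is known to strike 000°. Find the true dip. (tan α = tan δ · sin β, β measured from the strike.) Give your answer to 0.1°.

The section is 30° from the strike.
tan δ = tan α / sin β = tan 13° / sin 30° = 0.2309 / 0.5000 = 0.4617
δ = arctan(0.4617) = 24.78°

24.8°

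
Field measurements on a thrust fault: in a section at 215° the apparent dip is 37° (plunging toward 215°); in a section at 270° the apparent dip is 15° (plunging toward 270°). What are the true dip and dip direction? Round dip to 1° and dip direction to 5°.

The two traces are lines in the plane: v₁ = (sin 215°·cos 37°, cos 215°·cos 37°, −sin 37°), v₂ = (sin 270°·cos 15°, cos 270°·cos 15°, −sin 15°).
The plane normal is n = v₁ × v₂ ∝ (-0.169, -0.463, 0.632).
Dip δ = arctan(|n_h|/n_z) = arctan(0.493/0.632) = 37.9°.
The horizontal component of n points toward azimuth atan2(n_x, n_y) = 200°, the dip direction.

true dip 38°, dip direction 200°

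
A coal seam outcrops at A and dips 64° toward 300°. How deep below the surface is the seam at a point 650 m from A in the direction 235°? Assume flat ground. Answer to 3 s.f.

563 m

The hole lies 65° from the dip direction, so the down-dip offset is 650 × cos 65° = 274.70 m.
Depth = down-dip offset × tan(dip) = 274.70 × tan 64° = 274.70 × 2.0503
Depth = 563.22 m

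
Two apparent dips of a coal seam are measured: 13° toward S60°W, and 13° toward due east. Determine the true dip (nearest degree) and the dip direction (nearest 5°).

true dip 42°, dip direction 165°

Each apparent-dip line lies in the plane. As unit vectors (x east, y north, z up), v₁ plunges 13°→S60°W and v₂ plunges 13°→due east.
n = v₁ × v₂ = (0.110, -0.409, 0.475) (taken with n_z > 0).
True dip = arccos(n_z / |n|) = arccos(0.7463) = 41.7°.
Dip direction = atan2(0.110, -0.409) = 165° (azimuth of n's horizontal projection).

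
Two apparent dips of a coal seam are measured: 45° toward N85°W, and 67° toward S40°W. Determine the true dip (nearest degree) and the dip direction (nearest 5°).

true dip 67°, dip direction 210°

Represent each trace as a vector plunging at its apparent dip toward its trend (east-north-up frame): v₁ = (-0.704, 0.062, -0.707), v₂ = (-0.251, -0.299, -0.921).
The plane normal is n = v₁ × v₂ ∝ (-0.268, -0.471, 0.226).
tan δ = √(n_x²+n_y²)/n_z = 0.542/0.226, so δ = 67.3°.
The horizontal component of n points toward azimuth atan2(n_x, n_y) = 210°, the dip direction.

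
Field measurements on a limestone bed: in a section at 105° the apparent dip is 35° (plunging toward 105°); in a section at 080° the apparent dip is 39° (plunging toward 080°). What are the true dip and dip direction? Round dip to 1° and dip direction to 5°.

The two traces are lines in the plane: v₁ = (sin 105°·cos 35°, cos 105°·cos 35°, −sin 35°), v₂ = (sin 80°·cos 39°, cos 80°·cos 39°, −sin 39°).
The plane normal is n = v₁ × v₂ ∝ (0.211, 0.059, 0.269).
tan δ = √(n_x²+n_y²)/n_z = 0.219/0.269, so δ = 39.1°.
Dip direction = azimuth of (n_x, n_y) = atan2(0.211, 0.059) = 74°.

true dip 39°, dip direction 075°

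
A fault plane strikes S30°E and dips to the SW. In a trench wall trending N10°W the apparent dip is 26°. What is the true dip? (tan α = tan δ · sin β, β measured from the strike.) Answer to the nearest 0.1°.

55.0°

The section is 20° from the strike.
tan(true dip) = tan 26° / sin 20° = 1.4260
δ = arctan(1.4260) = 54.96°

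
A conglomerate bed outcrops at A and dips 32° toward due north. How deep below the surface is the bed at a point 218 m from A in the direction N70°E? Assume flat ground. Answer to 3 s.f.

The hole lies 70° from the dip direction, so the down-dip offset is 218 × cos 70° = 74.56 m.
Depth = down-dip offset × tan(dip) = 74.56 × tan 32° = 74.56 × 0.6249
Depth = 46.59 m

46.6 m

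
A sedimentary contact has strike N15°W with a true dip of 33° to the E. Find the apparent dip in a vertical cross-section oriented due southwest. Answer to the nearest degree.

29°

The section lies 60° from the strike.
tan α = tan 33° × sin 60° = 0.6494 × 0.8660 = 0.5624
α = arctan(0.5624) = 29.35°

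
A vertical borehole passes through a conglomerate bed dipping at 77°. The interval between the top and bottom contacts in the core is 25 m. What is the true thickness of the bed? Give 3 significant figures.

True thickness t = h · cos(dip) = 25 × cos 77°
t = 25 × 0.2250 = 5.624 m

5.62 m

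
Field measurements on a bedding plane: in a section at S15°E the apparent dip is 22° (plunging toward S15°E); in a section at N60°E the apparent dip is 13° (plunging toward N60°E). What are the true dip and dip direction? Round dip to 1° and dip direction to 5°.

Each apparent-dip line lies in the plane. As unit vectors (x east, y north, z up), v₁ plunges 22°→S15°E and v₂ plunges 13°→N60°E.
Cross product v₁ × v₂ gives the pole to the plane: n ∝ (0.384, -0.262, 0.873).
True dip = arccos(n_z / |n|) = arccos(0.8826) = 28.0°.
Dip direction = azimuth of (n_x, n_y) = atan2(0.384, -0.262) = 124°.

true dip 28°, dip direction 125°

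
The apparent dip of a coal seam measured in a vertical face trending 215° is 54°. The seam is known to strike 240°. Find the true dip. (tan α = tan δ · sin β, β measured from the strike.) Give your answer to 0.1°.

The section is 25° from the strike.
tan(true dip) = tan 54° / sin 25° = 3.2568
true dip = arctan 3.2568 = 72.93°

72.9°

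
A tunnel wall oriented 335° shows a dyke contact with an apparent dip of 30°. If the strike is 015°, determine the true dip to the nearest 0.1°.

41.9°

β = acute angle between strike 015° and section 335° = 40°.
tan δ = tan α / sin β = tan 30° / sin 40° = 0.5774 / 0.6428 = 0.8982
true dip = arctan 0.8982 = 41.93°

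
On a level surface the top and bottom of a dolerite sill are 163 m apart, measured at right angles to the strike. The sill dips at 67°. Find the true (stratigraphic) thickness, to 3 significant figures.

150 m

True thickness t = w · sin(dip) = 163 × sin 67°
t = 163 × 0.9205 = 150.042 m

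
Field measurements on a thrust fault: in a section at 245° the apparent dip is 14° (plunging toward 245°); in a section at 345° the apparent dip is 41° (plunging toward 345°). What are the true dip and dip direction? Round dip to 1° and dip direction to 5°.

true dip 44°, dip direction 320°

The two traces are lines in the plane: v₁ = (sin 245°·cos 14°, cos 245°·cos 14°, −sin 14°), v₂ = (sin 345°·cos 41°, cos 345°·cos 41°, −sin 41°).
n = v₁ × v₂ = (-0.445, 0.530, 0.721) (taken with n_z > 0).
tan δ = √(n_x²+n_y²)/n_z = 0.692/0.721, so δ = 43.8°.
The horizontal component of n points toward azimuth atan2(n_x, n_y) = 320°, the dip direction.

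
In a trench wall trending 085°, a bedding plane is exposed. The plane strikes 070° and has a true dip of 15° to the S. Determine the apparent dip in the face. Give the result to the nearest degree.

4°

The section lies 15° from the strike.
tan(apparent dip) = tan 15° · sin 15° = 0.0694
apparent dip = arctan 0.0694 = 3.97°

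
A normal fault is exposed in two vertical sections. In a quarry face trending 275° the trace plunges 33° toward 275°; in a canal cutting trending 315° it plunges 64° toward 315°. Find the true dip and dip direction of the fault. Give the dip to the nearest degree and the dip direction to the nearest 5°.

true dip 68°, dip direction 350°

The two traces are lines in the plane: v₁ = (sin 275°·cos 33°, cos 275°·cos 33°, −sin 33°), v₂ = (sin 315°·cos 64°, cos 315°·cos 64°, −sin 64°).
The plane normal is n = v₁ × v₂ ∝ (-0.103, 0.582, 0.236).
tan δ = √(n_x²+n_y²)/n_z = 0.591/0.236, so δ = 68.2°.
Dip direction = atan2(-0.103, 0.582) = 350° (azimuth of n's horizontal projection).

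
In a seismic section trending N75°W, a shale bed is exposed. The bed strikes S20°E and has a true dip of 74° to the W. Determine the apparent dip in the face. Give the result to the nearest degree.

71°

The section lies 55° from the strike.
tan α = tan 74° × sin 55° = 3.4874 × 0.8192 = 2.8567
apparent dip = arctan 2.8567 = 70.71°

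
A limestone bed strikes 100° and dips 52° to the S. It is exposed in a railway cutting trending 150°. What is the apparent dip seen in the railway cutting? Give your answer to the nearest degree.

Angle between strike (100°) and section (150°): β = 50°.
tan α = tan 52° × sin 50° = 1.2799 × 0.7660 = 0.9805
α = arctan(0.9805) = 44.44°

44°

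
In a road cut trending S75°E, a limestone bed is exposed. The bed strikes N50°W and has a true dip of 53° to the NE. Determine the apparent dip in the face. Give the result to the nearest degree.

The strike is N50°W and the section trends S75°E; the acute angle between them is β = 25°.
tan(apparent dip) = tan 53° · sin 25° = 0.5608
α = arctan(0.5608) = 29.29°

29°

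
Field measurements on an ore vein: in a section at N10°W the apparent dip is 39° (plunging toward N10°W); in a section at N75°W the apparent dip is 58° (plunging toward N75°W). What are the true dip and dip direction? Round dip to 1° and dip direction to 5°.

Each apparent-dip line lies in the plane. As unit vectors (x east, y north, z up), v₁ plunges 39°→N10°W and v₂ plunges 58°→N75°W.
n = v₁ × v₂ = (-0.563, 0.208, 0.373) (taken with n_z > 0).
Dip δ = arctan(|n_h|/n_z) = arctan(0.600/0.373) = 58.1°.
Dip direction = atan2(-0.563, 0.208) = 290° (azimuth of n's horizontal projection).

true dip 58°, dip direction 290°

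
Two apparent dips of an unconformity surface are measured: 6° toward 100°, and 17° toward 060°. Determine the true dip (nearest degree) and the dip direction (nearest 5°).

Represent each trace as a vector plunging at its apparent dip toward its trend (east-north-up frame): v₁ = (0.979, -0.173, -0.105), v₂ = (0.828, 0.478, -0.292).
The plane normal is n = v₁ × v₂ ∝ (0.100, 0.200, 0.611).
True dip = arccos(n_z / |n|) = arccos(0.9391) = 20.1°.
Dip direction = azimuth of (n_x, n_y) = atan2(0.100, 0.200) = 27°.

true dip 20°, dip direction 025°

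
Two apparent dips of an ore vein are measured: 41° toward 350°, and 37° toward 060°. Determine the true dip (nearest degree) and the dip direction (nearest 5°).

true dip 45°, dip direction 020°

Each apparent-dip line lies in the plane. As unit vectors (x east, y north, z up), v₁ plunges 41°→350° and v₂ plunges 37°→060°.
n = v₁ × v₂ = (0.185, 0.533, 0.566) (taken with n_z > 0).
True dip = arccos(n_z / |n|) = arccos(0.7086) = 44.9°.
Dip direction = azimuth of (n_x, n_y) = atan2(0.185, 0.533) = 19°.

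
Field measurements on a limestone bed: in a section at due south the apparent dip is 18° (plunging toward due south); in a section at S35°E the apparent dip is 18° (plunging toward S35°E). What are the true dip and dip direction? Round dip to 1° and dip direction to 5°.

Each apparent-dip line lies in the plane. As unit vectors (x east, y north, z up), v₁ plunges 18°→due south and v₂ plunges 18°→S35°E.
n = v₁ × v₂ = (0.053, -0.169, 0.519) (taken with n_z > 0).
True dip = arccos(n_z / |n|) = arccos(0.9466) = 18.8°.
Dip direction = atan2(0.053, -0.169) = 162° (azimuth of n's horizontal projection).

true dip 19°, dip direction 160°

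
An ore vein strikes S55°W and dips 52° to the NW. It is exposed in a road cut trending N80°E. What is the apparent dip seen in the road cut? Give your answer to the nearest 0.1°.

28.4°

The section lies 25° from the strike.
tan α = tan 52° × sin 25° = 1.2799 × 0.4226 = 0.5409
apparent dip = arctan 0.5409 = 28.41°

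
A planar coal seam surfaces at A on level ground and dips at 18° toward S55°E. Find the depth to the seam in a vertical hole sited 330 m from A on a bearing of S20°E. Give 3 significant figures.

The hole lies 35° from the dip direction, so the down-dip offset is 330 × cos 35° = 270.32 m.
Depth = down-dip offset × tan(dip) = 270.32 × tan 18° = 270.32 × 0.3249
Depth = 87.83 m

87.8 m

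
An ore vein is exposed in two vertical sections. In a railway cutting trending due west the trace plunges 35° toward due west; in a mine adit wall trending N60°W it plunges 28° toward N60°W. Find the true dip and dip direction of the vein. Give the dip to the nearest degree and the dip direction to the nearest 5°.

The two traces are lines in the plane: v₁ = (sin 270°·cos 35°, cos 270°·cos 35°, −sin 35°), v₂ = (sin 300°·cos 28°, cos 300°·cos 28°, −sin 28°).
Cross product v₁ × v₂ gives the pole to the plane: n ∝ (-0.253, -0.054, 0.362).
tan δ = √(n_x²+n_y²)/n_z = 0.259/0.362, so δ = 35.6°.
The horizontal component of n points toward azimuth atan2(n_x, n_y) = 258°, the dip direction.

true dip 36°, dip direction 260°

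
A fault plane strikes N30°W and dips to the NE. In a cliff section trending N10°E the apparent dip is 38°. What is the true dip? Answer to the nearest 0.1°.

β = acute angle between strike N30°W and section N10°E = 40°.
tan δ = tan α / sin β = tan 38° / sin 40° = 0.7813 / 0.6428 = 1.2155
true dip = arctan 1.2155 = 50.55°

50.6°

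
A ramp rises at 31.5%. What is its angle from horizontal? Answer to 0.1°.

tan θ = 31.5/100 = 0.3150
θ = arctan(0.3150) = 17.48°

17.5°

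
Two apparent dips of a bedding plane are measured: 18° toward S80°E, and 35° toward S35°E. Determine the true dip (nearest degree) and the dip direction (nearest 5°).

true dip 37°, dip direction 165°

The two traces are lines in the plane: v₁ = (sin 100°·cos 18°, cos 100°·cos 18°, −sin 18°), v₂ = (sin 145°·cos 35°, cos 145°·cos 35°, −sin 35°).
n = v₁ × v₂ = (0.113, -0.392, 0.551) (taken with n_z > 0).
Dip δ = arctan(|n_h|/n_z) = arctan(0.408/0.551) = 36.5°.
The horizontal component of n points toward azimuth atan2(n_x, n_y) = 164°, the dip direction.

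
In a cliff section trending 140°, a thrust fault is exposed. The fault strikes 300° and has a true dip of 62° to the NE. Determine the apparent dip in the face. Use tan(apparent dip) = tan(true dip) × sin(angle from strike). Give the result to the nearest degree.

The strike is 300° and the section trends 140°; the acute angle between them is β = 20°.
tan(apparent dip) = tan 62° · sin 20° = 0.6432
α = arctan(0.6432) = 32.75°

33°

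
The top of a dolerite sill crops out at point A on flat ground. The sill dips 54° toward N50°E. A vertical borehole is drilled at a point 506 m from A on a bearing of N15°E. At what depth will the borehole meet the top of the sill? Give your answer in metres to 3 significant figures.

The hole lies 35° from the dip direction, so the down-dip offset is 506 × cos 35° = 414.49 m.
Depth = down-dip offset × tan(dip) = 414.49 × tan 54° = 414.49 × 1.3764
Depth = 570.50 m

570 m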